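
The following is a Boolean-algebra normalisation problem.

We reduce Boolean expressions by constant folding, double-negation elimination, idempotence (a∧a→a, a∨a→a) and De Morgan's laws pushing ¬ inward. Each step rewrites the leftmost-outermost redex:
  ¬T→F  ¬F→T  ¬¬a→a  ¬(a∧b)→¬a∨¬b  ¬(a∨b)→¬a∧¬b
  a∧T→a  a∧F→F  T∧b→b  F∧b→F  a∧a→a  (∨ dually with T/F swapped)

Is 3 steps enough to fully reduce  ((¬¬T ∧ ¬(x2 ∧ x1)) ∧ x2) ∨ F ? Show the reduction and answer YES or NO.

  start: ((¬¬T ∧ ¬(x2 ∧ x1)) ∧ x2) ∨ F
  [1] (¬¬T ∧ ¬(x2 ∧ x1)) ∧ x2
  [2] (T ∧ ¬(x2 ∧ x1)) ∧ x2
  [3] ¬(x2 ∧ x1) ∧ x2

Answer: NO — after 3 steps the term is ¬(x2 ∧ x1) ∧ x2, not yet normal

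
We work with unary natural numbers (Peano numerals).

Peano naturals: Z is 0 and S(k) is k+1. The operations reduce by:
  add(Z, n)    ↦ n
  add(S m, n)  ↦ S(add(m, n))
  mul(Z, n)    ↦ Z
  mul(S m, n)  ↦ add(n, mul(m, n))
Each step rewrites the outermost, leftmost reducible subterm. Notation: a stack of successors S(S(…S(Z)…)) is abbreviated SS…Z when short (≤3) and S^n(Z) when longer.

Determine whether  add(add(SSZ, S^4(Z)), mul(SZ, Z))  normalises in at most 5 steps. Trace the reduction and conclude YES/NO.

Answer: NO — after 5 steps the term is S(S(add(S^4(Z), mul(SZ, Z)))), not yet normal

Derivation:
  start: add(add(SSZ, S^4(Z)), mul(SZ, Z))
  →1  add(S(add(SZ, S^4(Z))), mul(SZ, Z))
  →2  S(add(add(SZ, S^4(Z)), mul(SZ, Z)))
  →3  S(add(S(add(Z, S^4(Z))), mul(SZ, Z)))
  →4  S(S(add(add(Z, S^4(Z)), mul(SZ, Z))))
  →5  S(S(add(S^4(Z), mul(SZ, Z))))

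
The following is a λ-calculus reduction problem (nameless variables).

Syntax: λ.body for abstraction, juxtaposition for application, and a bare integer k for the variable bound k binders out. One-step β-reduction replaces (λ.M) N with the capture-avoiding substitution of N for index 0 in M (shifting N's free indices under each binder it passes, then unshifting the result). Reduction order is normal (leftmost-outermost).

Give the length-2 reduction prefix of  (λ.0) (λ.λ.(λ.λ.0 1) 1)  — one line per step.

Answer: after 2 steps: λ.λ.λ.0 2

Derivation:
  start: (λ.0) (λ.λ.(λ.λ.0 1) 1)
  →1  λ.λ.(λ.λ.0 1) 1
  →2  λ.λ.λ.0 2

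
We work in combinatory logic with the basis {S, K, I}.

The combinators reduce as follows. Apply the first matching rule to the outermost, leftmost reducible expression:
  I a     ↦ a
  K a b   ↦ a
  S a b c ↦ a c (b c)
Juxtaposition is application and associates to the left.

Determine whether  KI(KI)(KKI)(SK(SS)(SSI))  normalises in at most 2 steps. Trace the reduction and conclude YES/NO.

Answer: NO — after 2 steps the term is KKI(SK(SS)(SSI)), not yet normal

Working:
  start: KI(KI)(KKI)(SK(SS)(SSI))
  step 1: I(KKI)(SK(SS)(SSI))
  step 2: KKI(SK(SS)(SSI))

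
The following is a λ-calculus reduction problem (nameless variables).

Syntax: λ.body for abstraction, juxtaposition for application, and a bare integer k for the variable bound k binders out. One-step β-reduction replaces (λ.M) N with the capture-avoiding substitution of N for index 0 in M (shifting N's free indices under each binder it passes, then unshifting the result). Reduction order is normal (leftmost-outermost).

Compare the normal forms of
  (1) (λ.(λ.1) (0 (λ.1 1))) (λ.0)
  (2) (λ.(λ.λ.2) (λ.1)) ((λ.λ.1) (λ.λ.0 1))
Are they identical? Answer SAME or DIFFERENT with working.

Answer: DIFFERENT — A ⇓ λ.0, B ⇓ λ.λ.λ.λ.0 1

Working:
Term A:
  start: (λ.(λ.1) (0 (λ.1 1))) (λ.0)
  step 1: (λ.λ.0) ((λ.0) (λ.(λ.0) (λ.0)))
  step 2: λ.0

Term B:
  start: (λ.(λ.λ.2) (λ.1)) ((λ.λ.1) (λ.λ.0 1))
  step 1: (λ.λ.(λ.λ.1) (λ.λ.0 1)) (λ.(λ.λ.1) (λ.λ.0 1))
  step 2: λ.(λ.λ.1) (λ.λ.0 1)
  step 3: λ.λ.λ.λ.0 1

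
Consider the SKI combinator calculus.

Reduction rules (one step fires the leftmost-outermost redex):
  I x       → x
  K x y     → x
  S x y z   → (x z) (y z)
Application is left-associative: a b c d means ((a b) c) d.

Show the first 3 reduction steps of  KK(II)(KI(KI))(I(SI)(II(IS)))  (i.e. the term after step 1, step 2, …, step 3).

Answer: after 3 steps: I

Working:
  start: KK(II)(KI(KI))(I(SI)(II(IS)))
  →1  K(KI(KI))(I(SI)(II(IS)))
  →2  KI(KI)
  →3  I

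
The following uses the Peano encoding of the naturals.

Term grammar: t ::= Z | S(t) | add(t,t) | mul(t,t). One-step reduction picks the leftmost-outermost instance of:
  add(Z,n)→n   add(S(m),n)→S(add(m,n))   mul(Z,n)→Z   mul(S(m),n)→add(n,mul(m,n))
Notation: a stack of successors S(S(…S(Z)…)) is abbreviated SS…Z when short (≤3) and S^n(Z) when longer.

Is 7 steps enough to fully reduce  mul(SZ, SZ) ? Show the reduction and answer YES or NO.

  start: mul(SZ, SZ)
  step 1: add(SZ, mul(Z, SZ))
  step 2: S(add(Z, mul(Z, SZ)))
  step 3: S(mul(Z, SZ))
  step 4: SZ

Answer: YES — reaches normal form SZ in 4 ≤ 7 steps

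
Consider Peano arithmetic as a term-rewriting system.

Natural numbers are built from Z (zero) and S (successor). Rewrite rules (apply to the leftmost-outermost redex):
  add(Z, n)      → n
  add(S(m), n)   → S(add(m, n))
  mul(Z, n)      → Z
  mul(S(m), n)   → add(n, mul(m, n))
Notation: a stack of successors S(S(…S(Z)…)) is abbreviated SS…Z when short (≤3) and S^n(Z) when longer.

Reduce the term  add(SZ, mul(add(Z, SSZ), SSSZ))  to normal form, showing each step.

  start: add(SZ, mul(add(Z, SSZ), SSSZ))
  →1  S(add(Z, mul(add(Z, SSZ), SSSZ)))
  →2  S(mul(add(Z, SSZ), SSSZ))
  →3  S(mul(SSZ, SSSZ))
  →4  S(add(SSSZ, mul(SZ, SSSZ)))
  →5  S(S(add(SSZ, mul(SZ, SSSZ))))
  →6  S(S(S(add(SZ, mul(SZ, SSSZ)))))
  →7  S(S(S(S(add(Z, mul(SZ, SSSZ))))))
  →8  S(S(S(S(mul(SZ, SSSZ)))))
  →9  S(S(S(S(add(SSSZ, mul(Z, SSSZ))))))
  →10  S(S(S(S(S(add(SSZ, mul(Z, SSSZ)))))))
  →11  S(S(S(S(S(S(add(SZ, mul(Z, SSSZ))))))))
  →12  S(S(S(S(S(S(S(add(Z, mul(Z, SSSZ)))))))))
  →13  S(S(S(S(S(S(S(mul(Z, SSSZ))))))))
  →14  S^7(Z)

Answer: normal form = S^7(Z)  (in 14 steps)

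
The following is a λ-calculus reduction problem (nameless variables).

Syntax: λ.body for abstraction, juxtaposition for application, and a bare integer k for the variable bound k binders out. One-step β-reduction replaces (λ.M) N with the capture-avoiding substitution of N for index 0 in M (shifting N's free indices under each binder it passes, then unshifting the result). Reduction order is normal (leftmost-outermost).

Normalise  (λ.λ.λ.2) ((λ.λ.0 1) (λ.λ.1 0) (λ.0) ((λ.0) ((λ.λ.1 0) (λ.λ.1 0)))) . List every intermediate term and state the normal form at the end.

  start: (λ.λ.λ.2) ((λ.λ.0 1) (λ.λ.1 0) (λ.0) ((λ.0) ((λ.λ.1 0) (λ.λ.1 0))))
  step 1: λ.λ.(λ.λ.0 1) (λ.λ.1 0) (λ.0) ((λ.0) ((λ.λ.1 0) (λ.λ.1 0)))
  step 2: λ.λ.(λ.0 (λ.λ.1 0)) (λ.0) ((λ.0) ((λ.λ.1 0) (λ.λ.1 0)))
  step 3: λ.λ.(λ.0) (λ.λ.1 0) ((λ.0) ((λ.λ.1 0) (λ.λ.1 0)))
  step 4: λ.λ.(λ.λ.1 0) ((λ.0) ((λ.λ.1 0) (λ.λ.1 0)))
  step 5: λ.λ.λ.(λ.0) ((λ.λ.1 0) (λ.λ.1 0)) 0
  step 6: λ.λ.λ.(λ.λ.1 0) (λ.λ.1 0) 0
  step 7: λ.λ.λ.(λ.(λ.λ.1 0) 0) 0
  step 8: λ.λ.λ.(λ.λ.1 0) 0
  step 9: λ.λ.λ.λ.1 0

Answer: normal form = λ.λ.λ.λ.1 0  (in 9 steps)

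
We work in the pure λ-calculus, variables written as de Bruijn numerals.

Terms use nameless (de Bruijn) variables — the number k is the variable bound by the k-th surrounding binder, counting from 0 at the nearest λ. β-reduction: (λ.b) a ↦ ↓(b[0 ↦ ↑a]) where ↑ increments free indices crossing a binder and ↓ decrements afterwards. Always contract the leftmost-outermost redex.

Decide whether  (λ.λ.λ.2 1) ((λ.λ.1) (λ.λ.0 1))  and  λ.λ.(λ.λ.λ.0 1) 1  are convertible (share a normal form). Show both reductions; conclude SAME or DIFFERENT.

Term A:
  start: (λ.λ.λ.2 1) ((λ.λ.1) (λ.λ.0 1))
  [1] λ.λ.(λ.λ.1) (λ.λ.0 1) 1
  [2] λ.λ.(λ.λ.λ.0 1) 1
  [3] λ.λ.λ.λ.0 1

Term B:
  start: λ.λ.(λ.λ.λ.0 1) 1
  [1] λ.λ.λ.λ.0 1

Answer: SAME — A ⇓ λ.λ.λ.λ.0 1, B ⇓ λ.λ.λ.λ.0 1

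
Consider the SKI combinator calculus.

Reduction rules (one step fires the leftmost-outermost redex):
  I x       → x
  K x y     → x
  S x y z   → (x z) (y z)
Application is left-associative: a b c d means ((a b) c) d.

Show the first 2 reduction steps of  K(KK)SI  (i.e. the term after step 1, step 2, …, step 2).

Answer: after 2 steps: K

Reduction:
  start: K(KK)SI
  [1] KKI
  [2] K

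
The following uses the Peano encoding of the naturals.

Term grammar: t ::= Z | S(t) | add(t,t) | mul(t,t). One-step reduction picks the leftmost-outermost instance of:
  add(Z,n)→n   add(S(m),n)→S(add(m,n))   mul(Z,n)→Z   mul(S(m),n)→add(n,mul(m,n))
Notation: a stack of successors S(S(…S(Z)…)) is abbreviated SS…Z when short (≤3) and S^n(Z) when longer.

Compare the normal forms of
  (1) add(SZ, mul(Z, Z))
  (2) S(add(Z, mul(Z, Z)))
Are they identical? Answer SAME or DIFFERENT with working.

Term A:
  start: add(SZ, mul(Z, Z))
  [1] S(add(Z, mul(Z, Z)))
  [2] S(mul(Z, Z))
  [3] SZ

Term B:
  start: S(add(Z, mul(Z, Z)))
  [1] S(mul(Z, Z))
  [2] SZ

Answer: SAME — A ⇓ SZ, B ⇓ SZ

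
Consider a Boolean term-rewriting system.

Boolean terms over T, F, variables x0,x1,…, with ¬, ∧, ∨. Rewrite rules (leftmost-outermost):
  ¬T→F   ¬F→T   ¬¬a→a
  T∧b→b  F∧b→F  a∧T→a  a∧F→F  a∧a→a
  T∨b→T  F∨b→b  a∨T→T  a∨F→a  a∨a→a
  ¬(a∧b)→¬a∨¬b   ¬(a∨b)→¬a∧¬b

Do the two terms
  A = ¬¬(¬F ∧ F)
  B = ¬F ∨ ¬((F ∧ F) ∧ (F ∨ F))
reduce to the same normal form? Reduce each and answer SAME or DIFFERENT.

Answer: DIFFERENT — A ⇓ F, B ⇓ T

Reduction:
Term A:
  start: ¬¬(¬F ∧ F)
  [1] ¬F ∧ F
  [2] F

Term B:
  start: ¬F ∨ ¬((F ∧ F) ∧ (F ∨ F))
  [1] T ∨ ¬((F ∧ F) ∧ (F ∨ F))
  [2] T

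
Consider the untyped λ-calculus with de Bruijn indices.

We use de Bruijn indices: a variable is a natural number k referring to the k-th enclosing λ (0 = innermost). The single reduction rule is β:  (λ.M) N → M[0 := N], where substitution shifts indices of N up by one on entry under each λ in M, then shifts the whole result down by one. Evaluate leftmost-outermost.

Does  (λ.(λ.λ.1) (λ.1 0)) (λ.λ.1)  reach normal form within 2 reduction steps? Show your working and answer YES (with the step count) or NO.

  start: (λ.(λ.λ.1) (λ.1 0)) (λ.λ.1)
  →1  (λ.λ.1) (λ.(λ.λ.1) 0)
  →2  λ.λ.(λ.λ.1) 0

Answer: NO — after 2 steps the term is λ.λ.(λ.λ.1) 0, not yet normal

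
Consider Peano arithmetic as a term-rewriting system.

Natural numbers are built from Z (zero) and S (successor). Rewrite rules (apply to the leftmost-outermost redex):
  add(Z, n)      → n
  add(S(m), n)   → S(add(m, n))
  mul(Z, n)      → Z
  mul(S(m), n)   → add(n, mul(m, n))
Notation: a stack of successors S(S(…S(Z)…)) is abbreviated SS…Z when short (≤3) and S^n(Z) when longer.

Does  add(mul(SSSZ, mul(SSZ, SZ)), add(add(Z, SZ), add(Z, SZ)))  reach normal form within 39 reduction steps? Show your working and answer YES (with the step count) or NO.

Answer: NO — after 39 steps the term is S(S(S(S(S(S(add(mul(Z, mul(SSZ, SZ)), add(add(Z, SZ), add(Z, SZ))))))))), not yet normal

Derivation:
  start: add(mul(SSSZ, mul(SSZ, SZ)), add(add(Z, SZ), add(Z, SZ)))
  [1] add(add(mul(SSZ, SZ), mul(SSZ, mul(SSZ, SZ))), add(add(Z, SZ), add(Z, SZ)))
  [2] add(add(add(SZ, mul(SZ, SZ)), mul(SSZ, mul(SSZ, SZ))), add(add(Z, SZ), add(Z, SZ)))
  [3] add(add(S(add(Z, mul(SZ, SZ))), mul(SSZ, mul(SSZ, SZ))), add(add(Z, SZ), add(Z, SZ)))
  [4] add(S(add(add(Z, mul(SZ, SZ)), mul(SSZ, mul(SSZ, SZ)))), add(add(Z, SZ), add(Z, SZ)))
  [5] S(add(add(add(Z, mul(SZ, SZ)), mul(SSZ, mul(SSZ, SZ))), add(add(Z, SZ), add(Z, SZ))))
  [6] S(add(add(mul(SZ, SZ), mul(SSZ, mul(SSZ, SZ))), add(add(Z, SZ), add(Z, SZ))))
  [7] S(add(add(add(SZ, mul(Z, SZ)), mul(SSZ, mul(SSZ, SZ))), add(add(Z, SZ), add(Z, SZ))))
  [8] S(add(add(S(add(Z, mul(Z, SZ))), mul(SSZ, mul(SSZ, SZ))), add(add(Z, SZ), add(Z, SZ))))
  [9] S(add(S(add(add(Z, mul(Z, SZ)), mul(SSZ, mul(SSZ, SZ)))), add(add(Z, SZ), add(Z, SZ))))
  [10] S(S(add(add(add(Z, mul(Z, SZ)), mul(SSZ, mul(SSZ, SZ))), add(add(Z, SZ), add(Z, SZ)))))
  [11] S(S(add(add(mul(Z, SZ), mul(SSZ, mul(SSZ, SZ))), add(add(Z, SZ), add(Z, SZ)))))
  [12] S(S(add(add(Z, mul(SSZ, mul(SSZ, SZ))), add(add(Z, SZ), add(Z, SZ)))))
  [13] S(S(add(mul(SSZ, mul(SSZ, SZ)), add(add(Z, SZ), add(Z, SZ)))))
  [14] S(S(add(add(mul(SSZ, SZ), mul(SZ, mul(SSZ, SZ))), add(add(Z, SZ), add(Z, SZ)))))
  [15] S(S(add(add(add(SZ, mul(SZ, SZ)), mul(SZ, mul(SSZ, SZ))), add(add(Z, SZ), add(Z, SZ)))))
  [16] S(S(add(add(S(add(Z, mul(SZ, SZ))), mul(SZ, mul(SSZ, SZ))), add(add(Z, SZ), add(Z, SZ)))))
  [17] S(S(add(S(add(add(Z, mul(SZ, SZ)), mul(SZ, mul(SSZ, SZ)))), add(add(Z, SZ), add(Z, SZ)))))
  [18] S(S(S(add(add(add(Z, mul(SZ, SZ)), mul(SZ, mul(SSZ, SZ))), add(add(Z, SZ), add(Z, SZ))))))
  [19] S(S(S(add(add(mul(SZ, SZ), mul(SZ, mul(SSZ, SZ))), add(add(Z, SZ), add(Z, SZ))))))
  [20] S(S(S(add(add(add(SZ, mul(Z, SZ)), mul(SZ, mul(SSZ, SZ))), add(add(Z, SZ), add(Z, SZ))))))
  [21] S(S(S(add(add(S(add(Z, mul(Z, SZ))), mul(SZ, mul(SSZ, SZ))), add(add(Z, SZ), add(Z, SZ))))))
  [22] S(S(S(add(S(add(add(Z, mul(Z, SZ)), mul(SZ, mul(SSZ, SZ)))), add(add(Z, SZ), add(Z, SZ))))))
  [23] S(S(S(S(add(add(add(Z, mul(Z, SZ)), mul(SZ, mul(SSZ, SZ))), add(add(Z, SZ), add(Z, SZ)))))))
  [24] S(S(S(S(add(add(mul(Z, SZ), mul(SZ, mul(SSZ, SZ))), add(add(Z, SZ), add(Z, SZ)))))))
  [25] S(S(S(S(add(add(Z, mul(SZ, mul(SSZ, SZ))), add(add(Z, SZ), add(Z, SZ)))))))
  [26] S(S(S(S(add(mul(SZ, mul(SSZ, SZ)), add(add(Z, SZ), add(Z, SZ)))))))
  [27] S(S(S(S(add(add(mul(SSZ, SZ), mul(Z, mul(SSZ, SZ))), add(add(Z, SZ), add(Z, SZ)))))))
  [28] S(S(S(S(add(add(add(SZ, mul(SZ, SZ)), mul(Z, mul(SSZ, SZ))), add(add(Z, SZ), add(Z, SZ)))))))
  [29] S(S(S(S(add(add(S(add(Z, mul(SZ, SZ))), mul(Z, mul(SSZ, SZ))), add(add(Z, SZ), add(Z, SZ)))))))
  [30] S(S(S(S(add(S(add(add(Z, mul(SZ, SZ)), mul(Z, mul(SSZ, SZ)))), add(add(Z, SZ), add(Z, SZ)))))))
  [31] S(S(S(S(S(add(add(add(Z, mul(SZ, SZ)), mul(Z, mul(SSZ, SZ))), add(add(Z, SZ), add(Z, SZ))))))))
  [32] S(S(S(S(S(add(add(mul(SZ, SZ), mul(Z, mul(SSZ, SZ))), add(add(Z, SZ), add(Z, SZ))))))))
  [33] S(S(S(S(S(add(add(add(SZ, mul(Z, SZ)), mul(Z, mul(SSZ, SZ))), add(add(Z, SZ), add(Z, SZ))))))))
  [34] S(S(S(S(S(add(add(S(add(Z, mul(Z, SZ))), mul(Z, mul(SSZ, SZ))), add(add(Z, SZ), add(Z, SZ))))))))
  [35] S(S(S(S(S(add(S(add(add(Z, mul(Z, SZ)), mul(Z, mul(SSZ, SZ)))), add(add(Z, SZ), add(Z, SZ))))))))
  [36] S(S(S(S(S(S(add(add(add(Z, mul(Z, SZ)), mul(Z, mul(SSZ, SZ))), add(add(Z, SZ), add(Z, SZ)))))))))
  [37] S(S(S(S(S(S(add(add(mul(Z, SZ), mul(Z, mul(SSZ, SZ))), add(add(Z, SZ), add(Z, SZ)))))))))
  [38] S(S(S(S(S(S(add(add(Z, mul(Z, mul(SSZ, SZ))), add(add(Z, SZ), add(Z, SZ)))))))))
  [39] S(S(S(S(S(S(add(mul(Z, mul(SSZ, SZ)), add(add(Z, SZ), add(Z, SZ)))))))))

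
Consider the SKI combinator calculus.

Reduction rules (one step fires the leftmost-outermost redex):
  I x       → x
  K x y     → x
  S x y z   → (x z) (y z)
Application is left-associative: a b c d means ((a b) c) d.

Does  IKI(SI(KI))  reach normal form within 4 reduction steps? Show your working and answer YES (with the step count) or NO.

  start: IKI(SI(KI))
  →1  KI(SI(KI))
  →2  I

Answer: YES — reaches normal form I in 2 ≤ 4 steps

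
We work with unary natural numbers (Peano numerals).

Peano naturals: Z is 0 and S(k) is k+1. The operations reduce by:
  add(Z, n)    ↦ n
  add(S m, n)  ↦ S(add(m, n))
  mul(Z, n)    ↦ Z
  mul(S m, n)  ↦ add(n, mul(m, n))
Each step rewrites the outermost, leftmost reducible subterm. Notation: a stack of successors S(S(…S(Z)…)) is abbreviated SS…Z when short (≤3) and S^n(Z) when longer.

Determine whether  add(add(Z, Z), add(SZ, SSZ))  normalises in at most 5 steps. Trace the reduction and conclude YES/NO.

  start: add(add(Z, Z), add(SZ, SSZ))
  [1] add(Z, add(SZ, SSZ))
  [2] add(SZ, SSZ)
  [3] S(add(Z, SSZ))
  [4] SSSZ

Answer: YES — reaches normal form SSSZ in 4 ≤ 5 steps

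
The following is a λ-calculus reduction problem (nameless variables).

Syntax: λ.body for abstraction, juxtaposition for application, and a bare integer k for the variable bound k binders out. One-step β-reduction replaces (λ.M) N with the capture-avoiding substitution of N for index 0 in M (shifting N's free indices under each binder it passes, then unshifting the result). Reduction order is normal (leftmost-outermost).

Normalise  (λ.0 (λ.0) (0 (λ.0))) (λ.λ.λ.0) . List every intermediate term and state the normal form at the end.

Answer: normal form = λ.0  (in 3 steps)

Derivation:
  start: (λ.0 (λ.0) (0 (λ.0))) (λ.λ.λ.0)
  [1] (λ.λ.λ.0) (λ.0) ((λ.λ.λ.0) (λ.0))
  [2] (λ.λ.0) ((λ.λ.λ.0) (λ.0))
  [3] λ.0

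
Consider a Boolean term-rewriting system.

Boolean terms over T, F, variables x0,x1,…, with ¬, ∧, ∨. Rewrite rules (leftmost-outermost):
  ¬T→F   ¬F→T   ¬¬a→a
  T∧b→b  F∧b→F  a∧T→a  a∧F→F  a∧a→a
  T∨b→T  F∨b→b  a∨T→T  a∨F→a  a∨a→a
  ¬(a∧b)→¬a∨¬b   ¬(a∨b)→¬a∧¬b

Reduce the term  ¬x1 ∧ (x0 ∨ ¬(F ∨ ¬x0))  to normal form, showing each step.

  start: ¬x1 ∧ (x0 ∨ ¬(F ∨ ¬x0))
  →1  ¬x1 ∧ (x0 ∨ (¬F ∧ ¬¬x0))
  →2  ¬x1 ∧ (x0 ∨ (T ∧ ¬¬x0))
  →3  ¬x1 ∧ (x0 ∨ ¬¬x0)
  →4  ¬x1 ∧ (x0 ∨ x0)
  →5  ¬x1 ∧ x0

Answer: normal form = ¬x1 ∧ x0  (in 5 steps)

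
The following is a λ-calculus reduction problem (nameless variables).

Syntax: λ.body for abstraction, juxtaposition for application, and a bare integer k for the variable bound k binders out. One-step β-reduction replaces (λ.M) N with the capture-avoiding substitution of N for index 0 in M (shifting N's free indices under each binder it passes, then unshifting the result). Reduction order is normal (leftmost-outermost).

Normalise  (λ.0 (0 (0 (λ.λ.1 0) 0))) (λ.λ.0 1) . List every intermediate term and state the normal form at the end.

  start: (λ.0 (0 (0 (λ.λ.1 0) 0))) (λ.λ.0 1)
  step 1: (λ.λ.0 1) ((λ.λ.0 1) ((λ.λ.0 1) (λ.λ.1 0) (λ.λ.0 1)))
  step 2: λ.0 ((λ.λ.0 1) ((λ.λ.0 1) (λ.λ.1 0) (λ.λ.0 1)))
  step 3: λ.0 (λ.0 ((λ.λ.0 1) (λ.λ.1 0) (λ.λ.0 1)))
  step 4: λ.0 (λ.0 ((λ.0 (λ.λ.1 0)) (λ.λ.0 1)))
  step 5: λ.0 (λ.0 ((λ.λ.0 1) (λ.λ.1 0)))
  step 6: λ.0 (λ.0 (λ.0 (λ.λ.1 0)))

Answer: normal form = λ.0 (λ.0 (λ.0 (λ.λ.1 0)))  (in 6 steps)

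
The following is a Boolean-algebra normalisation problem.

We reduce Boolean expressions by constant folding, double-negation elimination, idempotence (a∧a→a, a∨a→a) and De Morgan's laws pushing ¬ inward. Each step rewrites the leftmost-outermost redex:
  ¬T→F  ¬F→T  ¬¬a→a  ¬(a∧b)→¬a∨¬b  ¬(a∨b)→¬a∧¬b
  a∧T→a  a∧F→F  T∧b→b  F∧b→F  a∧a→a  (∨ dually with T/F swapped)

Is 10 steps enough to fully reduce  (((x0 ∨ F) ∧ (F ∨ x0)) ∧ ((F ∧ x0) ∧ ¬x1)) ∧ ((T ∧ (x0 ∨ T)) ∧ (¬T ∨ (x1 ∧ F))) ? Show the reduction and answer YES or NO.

Answer: YES — reaches normal form F in 7 ≤ 10 steps

Working:
  start: (((x0 ∨ F) ∧ (F ∨ x0)) ∧ ((F ∧ x0) ∧ ¬x1)) ∧ ((T ∧ (x0 ∨ T)) ∧ (¬T ∨ (x1 ∧ F)))
  step 1: ((x0 ∧ (F ∨ x0)) ∧ ((F ∧ x0) ∧ ¬x1)) ∧ ((T ∧ (x0 ∨ T)) ∧ (¬T ∨ (x1 ∧ F)))
  step 2: ((x0 ∧ x0) ∧ ((F ∧ x0) ∧ ¬x1)) ∧ ((T ∧ (x0 ∨ T)) ∧ (¬T ∨ (x1 ∧ F)))
  step 3: (x0 ∧ ((F ∧ x0) ∧ ¬x1)) ∧ ((T ∧ (x0 ∨ T)) ∧ (¬T ∨ (x1 ∧ F)))
  step 4: (x0 ∧ (F ∧ ¬x1)) ∧ ((T ∧ (x0 ∨ T)) ∧ (¬T ∨ (x1 ∧ F)))
  step 5: (x0 ∧ F) ∧ ((T ∧ (x0 ∨ T)) ∧ (¬T ∨ (x1 ∧ F)))
  step 6: F ∧ ((T ∧ (x0 ∨ T)) ∧ (¬T ∨ (x1 ∧ F)))
  step 7: F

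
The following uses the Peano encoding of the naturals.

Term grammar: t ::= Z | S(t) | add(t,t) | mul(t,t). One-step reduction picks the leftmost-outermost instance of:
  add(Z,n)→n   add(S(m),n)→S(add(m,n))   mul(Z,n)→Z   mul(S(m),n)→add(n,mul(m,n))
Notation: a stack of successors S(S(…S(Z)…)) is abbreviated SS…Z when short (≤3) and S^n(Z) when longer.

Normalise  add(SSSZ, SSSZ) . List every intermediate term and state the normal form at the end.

  start: add(SSSZ, SSSZ)
  →1  S(add(SSZ, SSSZ))
  →2  S(S(add(SZ, SSSZ)))
  →3  S(S(S(add(Z, SSSZ))))
  →4  S^6(Z)

Answer: normal form = S^6(Z)  (in 4 steps)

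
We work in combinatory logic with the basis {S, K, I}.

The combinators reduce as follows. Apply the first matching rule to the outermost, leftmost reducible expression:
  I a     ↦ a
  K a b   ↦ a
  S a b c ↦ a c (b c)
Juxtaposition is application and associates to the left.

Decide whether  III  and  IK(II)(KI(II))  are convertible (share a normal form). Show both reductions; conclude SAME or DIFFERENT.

Term A:
  start: III
  [1] II
  [2] I

Term B:
  start: IK(II)(KI(II))
  [1] K(II)(KI(II))
  [2] II
  [3] I

Answer: SAME — A ⇓ I, B ⇓ I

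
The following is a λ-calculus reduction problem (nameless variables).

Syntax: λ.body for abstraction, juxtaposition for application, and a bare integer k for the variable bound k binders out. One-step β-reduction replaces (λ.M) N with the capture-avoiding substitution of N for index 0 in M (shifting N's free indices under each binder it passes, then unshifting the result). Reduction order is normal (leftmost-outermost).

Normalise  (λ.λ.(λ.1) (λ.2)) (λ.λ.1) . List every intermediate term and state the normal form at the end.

  start: (λ.λ.(λ.1) (λ.2)) (λ.λ.1)
  →1  λ.(λ.1) (λ.λ.λ.1)
  →2  λ.0

Answer: normal form = λ.0  (in 2 steps)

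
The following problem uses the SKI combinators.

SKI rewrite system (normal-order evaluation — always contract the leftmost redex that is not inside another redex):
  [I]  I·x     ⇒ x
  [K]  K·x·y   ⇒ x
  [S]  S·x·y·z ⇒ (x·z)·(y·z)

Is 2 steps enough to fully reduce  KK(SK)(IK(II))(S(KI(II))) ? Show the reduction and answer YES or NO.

Answer: NO — after 2 steps the term is IK(II), not yet normal

Derivation:
  start: KK(SK)(IK(II))(S(KI(II)))
  [1] K(IK(II))(S(KI(II)))
  [2] IK(II)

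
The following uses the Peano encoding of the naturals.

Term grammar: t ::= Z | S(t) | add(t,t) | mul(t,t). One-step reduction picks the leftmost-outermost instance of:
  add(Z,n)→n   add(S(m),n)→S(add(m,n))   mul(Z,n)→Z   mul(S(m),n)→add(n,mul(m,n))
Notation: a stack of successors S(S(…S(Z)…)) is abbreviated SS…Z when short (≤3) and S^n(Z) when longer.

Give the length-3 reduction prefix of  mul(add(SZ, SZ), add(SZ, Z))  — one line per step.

  start: mul(add(SZ, SZ), add(SZ, Z))
  →1  mul(S(add(Z, SZ)), add(SZ, Z))
  →2  add(add(SZ, Z), mul(add(Z, SZ), add(SZ, Z)))
  →3  add(S(add(Z, Z)), mul(add(Z, SZ), add(SZ, Z)))

Answer: after 3 steps: add(S(add(Z, Z)), mul(add(Z, SZ), add(SZ, Z)))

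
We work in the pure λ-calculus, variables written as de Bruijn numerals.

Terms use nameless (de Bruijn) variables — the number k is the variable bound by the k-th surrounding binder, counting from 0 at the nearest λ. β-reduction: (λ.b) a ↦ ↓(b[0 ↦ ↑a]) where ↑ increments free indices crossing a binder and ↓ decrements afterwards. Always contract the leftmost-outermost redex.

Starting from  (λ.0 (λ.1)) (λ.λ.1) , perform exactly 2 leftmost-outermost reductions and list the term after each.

  start: (λ.0 (λ.1)) (λ.λ.1)
  [1] (λ.λ.1) (λ.λ.λ.1)
  [2] λ.λ.λ.λ.1

Answer: after 2 steps: λ.λ.λ.λ.1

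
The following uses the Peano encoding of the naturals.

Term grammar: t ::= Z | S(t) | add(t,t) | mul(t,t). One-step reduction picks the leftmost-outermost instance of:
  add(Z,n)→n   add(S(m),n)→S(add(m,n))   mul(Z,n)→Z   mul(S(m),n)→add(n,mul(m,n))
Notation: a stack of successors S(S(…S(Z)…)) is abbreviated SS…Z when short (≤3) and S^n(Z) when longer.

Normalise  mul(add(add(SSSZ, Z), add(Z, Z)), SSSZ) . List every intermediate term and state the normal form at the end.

Answer: normal form = S^9(Z)  (in 25 steps)

Working:
  start: mul(add(add(SSSZ, Z), add(Z, Z)), SSSZ)
  →1  mul(add(S(add(SSZ, Z)), add(Z, Z)), SSSZ)
  →2  mul(S(add(add(SSZ, Z), add(Z, Z))), SSSZ)
  →3  add(SSSZ, mul(add(add(SSZ, Z), add(Z, Z)), SSSZ))
  →4  S(add(SSZ, mul(add(add(SSZ, Z), add(Z, Z)), SSSZ)))
  →5  S(S(add(SZ, mul(add(add(SSZ, Z), add(Z, Z)), SSSZ))))
  →6  S(S(S(add(Z, mul(add(add(SSZ, Z), add(Z, Z)), SSSZ)))))
  →7  S(S(S(mul(add(add(SSZ, Z), add(Z, Z)), SSSZ))))
  →8  S(S(S(mul(add(S(add(SZ, Z)), add(Z, Z)), SSSZ))))
  →9  S(S(S(mul(S(add(add(SZ, Z), add(Z, Z))), SSSZ))))
  →10  S(S(S(add(SSSZ, mul(add(add(SZ, Z), add(Z, Z)), SSSZ)))))
  →11  S(S(S(S(add(SSZ, mul(add(add(SZ, Z), add(Z, Z)), SSSZ))))))
  →12  S(S(S(S(S(add(SZ, mul(add(add(SZ, Z), add(Z, Z)), SSSZ)))))))
  →13  S(S(S(S(S(S(add(Z, mul(add(add(SZ, Z), add(Z, Z)), SSSZ))))))))
  →14  S(S(S(S(S(S(mul(add(add(SZ, Z), add(Z, Z)), SSSZ)))))))
  →15  S(S(S(S(S(S(mul(add(S(add(Z, Z)), add(Z, Z)), SSSZ)))))))
  →16  S(S(S(S(S(S(mul(S(add(add(Z, Z), add(Z, Z))), SSSZ)))))))
  →17  S(S(S(S(S(S(add(SSSZ, mul(add(add(Z, Z), add(Z, Z)), SSSZ))))))))
  →18  S(S(S(S(S(S(S(add(SSZ, mul(add(add(Z, Z), add(Z, Z)), SSSZ)))))))))
  →19  S(S(S(S(S(S(S(S(add(SZ, mul(add(add(Z, Z), add(Z, Z)), SSSZ))))))))))
  →20  S(S(S(S(S(S(S(S(S(add(Z, mul(add(add(Z, Z), add(Z, Z)), SSSZ)))))))))))
  →21  S(S(S(S(S(S(S(S(S(mul(add(add(Z, Z), add(Z, Z)), SSSZ))))))))))
  →22  S(S(S(S(S(S(S(S(S(mul(add(Z, add(Z, Z)), SSSZ))))))))))
  →23  S(S(S(S(S(S(S(S(S(mul(add(Z, Z), SSSZ))))))))))
  →24  S(S(S(S(S(S(S(S(S(mul(Z, SSSZ))))))))))
  →25  S^9(Z)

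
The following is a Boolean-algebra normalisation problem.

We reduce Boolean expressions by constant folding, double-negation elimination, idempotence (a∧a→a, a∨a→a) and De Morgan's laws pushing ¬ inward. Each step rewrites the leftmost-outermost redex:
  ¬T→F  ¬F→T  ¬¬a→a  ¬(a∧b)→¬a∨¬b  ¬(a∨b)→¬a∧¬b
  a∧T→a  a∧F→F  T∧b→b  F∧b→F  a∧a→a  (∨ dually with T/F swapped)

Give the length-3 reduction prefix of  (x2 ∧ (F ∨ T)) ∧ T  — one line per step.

Answer: after 3 steps: x2

Working:
  start: (x2 ∧ (F ∨ T)) ∧ T
  →1  x2 ∧ (F ∨ T)
  →2  x2 ∧ T
  →3  x2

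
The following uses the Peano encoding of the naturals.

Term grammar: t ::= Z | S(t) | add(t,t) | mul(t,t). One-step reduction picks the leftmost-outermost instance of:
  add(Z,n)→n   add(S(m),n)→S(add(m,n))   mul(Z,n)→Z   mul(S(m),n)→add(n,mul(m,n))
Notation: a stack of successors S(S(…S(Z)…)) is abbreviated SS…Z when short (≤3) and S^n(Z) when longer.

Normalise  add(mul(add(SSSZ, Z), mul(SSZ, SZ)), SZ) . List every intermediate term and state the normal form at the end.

  start: add(mul(add(SSSZ, Z), mul(SSZ, SZ)), SZ)
  step 1: add(mul(S(add(SSZ, Z)), mul(SSZ, SZ)), SZ)
  step 2: add(add(mul(SSZ, SZ), mul(add(SSZ, Z), mul(SSZ, SZ))), SZ)
  step 3: add(add(add(SZ, mul(SZ, SZ)), mul(add(SSZ, Z), mul(SSZ, SZ))), SZ)
  step 4: add(add(S(add(Z, mul(SZ, SZ))), mul(add(SSZ, Z), mul(SSZ, SZ))), SZ)
  step 5: add(S(add(add(Z, mul(SZ, SZ)), mul(add(SSZ, Z), mul(SSZ, SZ)))), SZ)
  step 6: S(add(add(add(Z, mul(SZ, SZ)), mul(add(SSZ, Z), mul(SSZ, SZ))), SZ))
  step 7: S(add(add(mul(SZ, SZ), mul(add(SSZ, Z), mul(SSZ, SZ))), SZ))
  step 8: S(add(add(add(SZ, mul(Z, SZ)), mul(add(SSZ, Z), mul(SSZ, SZ))), SZ))
  step 9: S(add(add(S(add(Z, mul(Z, SZ))), mul(add(SSZ, Z), mul(SSZ, SZ))), SZ))
  step 10: S(add(S(add(add(Z, mul(Z, SZ)), mul(add(SSZ, Z), mul(SSZ, SZ)))), SZ))
  step 11: S(S(add(add(add(Z, mul(Z, SZ)), mul(add(SSZ, Z), mul(SSZ, SZ))), SZ)))
  step 12: S(S(add(add(mul(Z, SZ), mul(add(SSZ, Z), mul(SSZ, SZ))), SZ)))
  step 13: S(S(add(add(Z, mul(add(SSZ, Z), mul(SSZ, SZ))), SZ)))
  step 14: S(S(add(mul(add(SSZ, Z), mul(SSZ, SZ)), SZ)))
  step 15: S(S(add(mul(S(add(SZ, Z)), mul(SSZ, SZ)), SZ)))
  step 16: S(S(add(add(mul(SSZ, SZ), mul(add(SZ, Z), mul(SSZ, SZ))), SZ)))
  step 17: S(S(add(add(add(SZ, mul(SZ, SZ)), mul(add(SZ, Z), mul(SSZ, SZ))), SZ)))
  step 18: S(S(add(add(S(add(Z, mul(SZ, SZ))), mul(add(SZ, Z), mul(SSZ, SZ))), SZ)))
  step 19: S(S(add(S(add(add(Z, mul(SZ, SZ)), mul(add(SZ, Z), mul(SSZ, SZ)))), SZ)))
  step 20: S(S(S(add(add(add(Z, mul(SZ, SZ)), mul(add(SZ, Z), mul(SSZ, SZ))), SZ))))
  step 21: S(S(S(add(add(mul(SZ, SZ), mul(add(SZ, Z), mul(SSZ, SZ))), SZ))))
  step 22: S(S(S(add(add(add(SZ, mul(Z, SZ)), mul(add(SZ, Z), mul(SSZ, SZ))), SZ))))
  step 23: S(S(S(add(add(S(add(Z, mul(Z, SZ))), mul(add(SZ, Z), mul(SSZ, SZ))), SZ))))
  step 24: S(S(S(add(S(add(add(Z, mul(Z, SZ)), mul(add(SZ, Z), mul(SSZ, SZ)))), SZ))))
  step 25: S(S(S(S(add(add(add(Z, mul(Z, SZ)), mul(add(SZ, Z), mul(SSZ, SZ))), SZ)))))
  step 26: S(S(S(S(add(add(mul(Z, SZ), mul(add(SZ, Z), mul(SSZ, SZ))), SZ)))))
  step 27: S(S(S(S(add(add(Z, mul(add(SZ, Z), mul(SSZ, SZ))), SZ)))))
  step 28: S(S(S(S(add(mul(add(SZ, Z), mul(SSZ, SZ)), SZ)))))
  step 29: S(S(S(S(add(mul(S(add(Z, Z)), mul(SSZ, SZ)), SZ)))))
  step 30: S(S(S(S(add(add(mul(SSZ, SZ), mul(add(Z, Z), mul(SSZ, SZ))), SZ)))))
  step 31: S(S(S(S(add(add(add(SZ, mul(SZ, SZ)), mul(add(Z, Z), mul(SSZ, SZ))), SZ)))))
  step 32: S(S(S(S(add(add(S(add(Z, mul(SZ, SZ))), mul(add(Z, Z), mul(SSZ, SZ))), SZ)))))
  step 33: S(S(S(S(add(S(add(add(Z, mul(SZ, SZ)), mul(add(Z, Z), mul(SSZ, SZ)))), SZ)))))
  step 34: S(S(S(S(S(add(add(add(Z, mul(SZ, SZ)), mul(add(Z, Z), mul(SSZ, SZ))), SZ))))))
  step 35: S(S(S(S(S(add(add(mul(SZ, SZ), mul(add(Z, Z), mul(SSZ, SZ))), SZ))))))
  step 36: S(S(S(S(S(add(add(add(SZ, mul(Z, SZ)), mul(add(Z, Z), mul(SSZ, SZ))), SZ))))))
  step 37: S(S(S(S(S(add(add(S(add(Z, mul(Z, SZ))), mul(add(Z, Z), mul(SSZ, SZ))), SZ))))))
  step 38: S(S(S(S(S(add(S(add(add(Z, mul(Z, SZ)), mul(add(Z, Z), mul(SSZ, SZ)))), SZ))))))
  step 39: S(S(S(S(S(S(add(add(add(Z, mul(Z, SZ)), mul(add(Z, Z), mul(SSZ, SZ))), SZ)))))))
  step 40: S(S(S(S(S(S(add(add(mul(Z, SZ), mul(add(Z, Z), mul(SSZ, SZ))), SZ)))))))
  step 41: S(S(S(S(S(S(add(add(Z, mul(add(Z, Z), mul(SSZ, SZ))), SZ)))))))
  step 42: S(S(S(S(S(S(add(mul(add(Z, Z), mul(SSZ, SZ)), SZ)))))))
  step 43: S(S(S(S(S(S(add(mul(Z, mul(SSZ, SZ)), SZ)))))))
  step 44: S(S(S(S(S(S(add(Z, SZ)))))))
  step 45: S^7(Z)

Answer: normal form = S^7(Z)  (in 45 steps)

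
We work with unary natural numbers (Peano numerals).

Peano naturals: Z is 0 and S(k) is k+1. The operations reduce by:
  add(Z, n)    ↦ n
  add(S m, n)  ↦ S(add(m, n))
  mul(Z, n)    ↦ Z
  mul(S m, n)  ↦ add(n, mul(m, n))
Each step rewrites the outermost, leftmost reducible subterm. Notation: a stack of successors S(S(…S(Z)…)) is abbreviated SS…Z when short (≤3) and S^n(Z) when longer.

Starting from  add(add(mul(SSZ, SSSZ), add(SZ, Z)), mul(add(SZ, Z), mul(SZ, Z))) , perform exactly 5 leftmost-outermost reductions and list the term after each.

Answer: after 5 steps: S(add(add(S(add(SZ, mul(SZ, SSSZ))), add(SZ, Z)), mul(add(SZ, Z), mul(SZ, Z))))

Working:
  start: add(add(mul(SSZ, SSSZ), add(SZ, Z)), mul(add(SZ, Z), mul(SZ, Z)))
  step 1: add(add(add(SSSZ, mul(SZ, SSSZ)), add(SZ, Z)), mul(add(SZ, Z), mul(SZ, Z)))
  step 2: add(add(S(add(SSZ, mul(SZ, SSSZ))), add(SZ, Z)), mul(add(SZ, Z), mul(SZ, Z)))
  step 3: add(S(add(add(SSZ, mul(SZ, SSSZ)), add(SZ, Z))), mul(add(SZ, Z), mul(SZ, Z)))
  step 4: S(add(add(add(SSZ, mul(SZ, SSSZ)), add(SZ, Z)), mul(add(SZ, Z), mul(SZ, Z))))
  step 5: S(add(add(S(add(SZ, mul(SZ, SSSZ))), add(SZ, Z)), mul(add(SZ, Z), mul(SZ, Z))))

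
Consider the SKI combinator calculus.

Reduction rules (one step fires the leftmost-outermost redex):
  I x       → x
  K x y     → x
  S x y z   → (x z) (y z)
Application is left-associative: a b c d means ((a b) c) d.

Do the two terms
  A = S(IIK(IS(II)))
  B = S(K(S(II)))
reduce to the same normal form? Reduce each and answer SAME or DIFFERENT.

Term A:
  start: S(IIK(IS(II)))
  →1  S(IK(IS(II)))
  →2  S(K(IS(II)))
  →3  S(K(S(II)))
  →4  S(K(SI))

Term B:
  start: S(K(S(II)))
  →1  S(K(SI))

Answer: SAME — A ⇓ S(K(SI)), B ⇓ S(K(SI))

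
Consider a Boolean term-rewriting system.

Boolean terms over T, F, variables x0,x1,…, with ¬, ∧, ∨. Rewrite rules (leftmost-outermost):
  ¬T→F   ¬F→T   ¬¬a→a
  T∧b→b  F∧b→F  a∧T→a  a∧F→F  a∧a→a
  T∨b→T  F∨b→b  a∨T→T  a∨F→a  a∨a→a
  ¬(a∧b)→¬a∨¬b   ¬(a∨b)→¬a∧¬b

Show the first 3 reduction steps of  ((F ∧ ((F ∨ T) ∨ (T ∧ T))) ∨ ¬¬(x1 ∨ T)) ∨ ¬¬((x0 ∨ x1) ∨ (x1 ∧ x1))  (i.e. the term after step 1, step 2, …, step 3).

Answer: after 3 steps: (x1 ∨ T) ∨ ¬¬((x0 ∨ x1) ∨ (x1 ∧ x1))

Working:
  start: ((F ∧ ((F ∨ T) ∨ (T ∧ T))) ∨ ¬¬(x1 ∨ T)) ∨ ¬¬((x0 ∨ x1) ∨ (x1 ∧ x1))
  step 1: (F ∨ ¬¬(x1 ∨ T)) ∨ ¬¬((x0 ∨ x1) ∨ (x1 ∧ x1))
  step 2: ¬¬(x1 ∨ T) ∨ ¬¬((x0 ∨ x1) ∨ (x1 ∧ x1))
  step 3: (x1 ∨ T) ∨ ¬¬((x0 ∨ x1) ∨ (x1 ∧ x1))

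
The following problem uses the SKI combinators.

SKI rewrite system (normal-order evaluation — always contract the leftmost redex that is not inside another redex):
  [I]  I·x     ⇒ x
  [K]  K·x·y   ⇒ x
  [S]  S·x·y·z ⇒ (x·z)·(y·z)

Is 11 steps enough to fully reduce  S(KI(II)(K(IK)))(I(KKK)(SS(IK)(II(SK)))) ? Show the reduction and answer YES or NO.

  start: S(KI(II)(K(IK)))(I(KKK)(SS(IK)(II(SK))))
  →1  S(I(K(IK)))(I(KKK)(SS(IK)(II(SK))))
  →2  S(K(IK))(I(KKK)(SS(IK)(II(SK))))
  →3  S(KK)(I(KKK)(SS(IK)(II(SK))))
  →4  S(KK)(KKK(SS(IK)(II(SK))))
  →5  S(KK)(K(SS(IK)(II(SK))))
  →6  S(KK)(K(S(II(SK))(IK(II(SK)))))
  →7  S(KK)(K(S(I(SK))(IK(II(SK)))))
  →8  S(KK)(K(S(SK)(IK(II(SK)))))
  →9  S(KK)(K(S(SK)(K(II(SK)))))
  →10  S(KK)(K(S(SK)(K(I(SK)))))
  →11  S(KK)(K(S(SK)(K(SK))))

Answer: YES — reaches normal form S(KK)(K(S(SK)(K(SK)))) in 11 ≤ 11 steps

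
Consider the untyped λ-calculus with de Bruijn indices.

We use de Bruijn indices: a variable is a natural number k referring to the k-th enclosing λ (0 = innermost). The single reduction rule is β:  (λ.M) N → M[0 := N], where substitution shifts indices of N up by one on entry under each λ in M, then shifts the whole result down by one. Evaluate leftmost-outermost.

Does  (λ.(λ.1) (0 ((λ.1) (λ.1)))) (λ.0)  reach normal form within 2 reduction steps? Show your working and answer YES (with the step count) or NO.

Answer: YES — reaches normal form λ.0 in 2 ≤ 2 steps

Reduction:
  start: (λ.(λ.1) (0 ((λ.1) (λ.1)))) (λ.0)
  step 1: (λ.λ.0) ((λ.0) ((λ.λ.0) (λ.λ.0)))
  step 2: λ.0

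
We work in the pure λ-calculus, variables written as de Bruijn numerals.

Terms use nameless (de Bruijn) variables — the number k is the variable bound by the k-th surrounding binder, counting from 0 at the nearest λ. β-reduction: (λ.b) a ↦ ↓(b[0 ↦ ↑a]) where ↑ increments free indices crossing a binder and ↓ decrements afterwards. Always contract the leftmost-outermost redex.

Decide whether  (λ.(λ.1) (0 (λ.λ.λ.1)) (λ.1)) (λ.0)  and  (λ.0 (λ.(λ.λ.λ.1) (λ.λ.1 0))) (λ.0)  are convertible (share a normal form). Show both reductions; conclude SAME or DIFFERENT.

Term A:
  start: (λ.(λ.1) (0 (λ.λ.λ.1)) (λ.1)) (λ.0)
  [1] (λ.λ.0) ((λ.0) (λ.λ.λ.1)) (λ.λ.0)
  [2] (λ.0) (λ.λ.0)
  [3] λ.λ.0

Term B:
  start: (λ.0 (λ.(λ.λ.λ.1) (λ.λ.1 0))) (λ.0)
  [1] (λ.0) (λ.(λ.λ.λ.1) (λ.λ.1 0))
  [2] λ.(λ.λ.λ.1) (λ.λ.1 0)
  [3] λ.λ.λ.1

Answer: DIFFERENT — A ⇓ λ.λ.0, B ⇓ λ.λ.λ.1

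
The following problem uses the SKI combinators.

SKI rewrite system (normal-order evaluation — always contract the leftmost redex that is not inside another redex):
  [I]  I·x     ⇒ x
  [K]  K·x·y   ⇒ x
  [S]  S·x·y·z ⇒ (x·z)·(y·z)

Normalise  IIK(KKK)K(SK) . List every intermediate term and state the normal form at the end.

Answer: normal form = K(SK)  (in 4 steps)

Derivation:
  start: IIK(KKK)K(SK)
  [1] IK(KKK)K(SK)
  [2] K(KKK)K(SK)
  [3] KKK(SK)
  [4] K(SK)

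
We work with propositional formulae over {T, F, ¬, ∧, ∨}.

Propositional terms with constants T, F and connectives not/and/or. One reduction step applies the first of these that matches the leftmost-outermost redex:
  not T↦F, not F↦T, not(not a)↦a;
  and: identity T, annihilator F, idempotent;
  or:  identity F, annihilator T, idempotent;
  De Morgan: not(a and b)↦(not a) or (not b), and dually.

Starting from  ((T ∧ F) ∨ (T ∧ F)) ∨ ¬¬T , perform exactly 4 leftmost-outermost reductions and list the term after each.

  start: ((T ∧ F) ∨ (T ∧ F)) ∨ ¬¬T
  [1] (T ∧ F) ∨ ¬¬T
  [2] F ∨ ¬¬T
  [3] ¬¬T
  [4] T

Answer: after 4 steps: T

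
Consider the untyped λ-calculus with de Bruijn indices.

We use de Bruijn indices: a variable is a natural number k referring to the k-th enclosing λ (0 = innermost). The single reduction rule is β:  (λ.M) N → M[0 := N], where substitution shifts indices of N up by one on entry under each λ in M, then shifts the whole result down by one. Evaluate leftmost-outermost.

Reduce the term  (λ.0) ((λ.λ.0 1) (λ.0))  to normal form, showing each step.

  start: (λ.0) ((λ.λ.0 1) (λ.0))
  →1  (λ.λ.0 1) (λ.0)
  →2  λ.0 (λ.0)

Answer: normal form = λ.0 (λ.0)  (in 2 steps)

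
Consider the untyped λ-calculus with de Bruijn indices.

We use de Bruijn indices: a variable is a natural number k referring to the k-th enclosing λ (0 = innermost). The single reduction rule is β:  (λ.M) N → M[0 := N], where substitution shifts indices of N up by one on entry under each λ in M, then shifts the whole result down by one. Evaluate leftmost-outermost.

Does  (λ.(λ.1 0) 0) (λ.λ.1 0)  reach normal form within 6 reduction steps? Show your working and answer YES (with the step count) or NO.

  start: (λ.(λ.1 0) 0) (λ.λ.1 0)
  →1  (λ.(λ.λ.1 0) 0) (λ.λ.1 0)
  →2  (λ.λ.1 0) (λ.λ.1 0)
  →3  λ.(λ.λ.1 0) 0
  →4  λ.λ.1 0

Answer: YES — reaches normal form λ.λ.1 0 in 4 ≤ 6 steps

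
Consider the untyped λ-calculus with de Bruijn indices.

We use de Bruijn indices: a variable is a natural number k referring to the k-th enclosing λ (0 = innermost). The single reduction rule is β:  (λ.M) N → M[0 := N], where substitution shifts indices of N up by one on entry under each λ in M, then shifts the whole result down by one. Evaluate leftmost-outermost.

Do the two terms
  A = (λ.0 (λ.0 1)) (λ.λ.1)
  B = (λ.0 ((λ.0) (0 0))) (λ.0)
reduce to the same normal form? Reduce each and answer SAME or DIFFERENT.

Answer: DIFFERENT — A ⇓ λ.λ.0 (λ.λ.1), B ⇓ λ.0

Derivation:
Term A:
  start: (λ.0 (λ.0 1)) (λ.λ.1)
  step 1: (λ.λ.1) (λ.0 (λ.λ.1))
  step 2: λ.λ.0 (λ.λ.1)

Term B:
  start: (λ.0 ((λ.0) (0 0))) (λ.0)
  step 1: (λ.0) ((λ.0) ((λ.0) (λ.0)))
  step 2: (λ.0) ((λ.0) (λ.0))
  step 3: (λ.0) (λ.0)
  step 4: λ.0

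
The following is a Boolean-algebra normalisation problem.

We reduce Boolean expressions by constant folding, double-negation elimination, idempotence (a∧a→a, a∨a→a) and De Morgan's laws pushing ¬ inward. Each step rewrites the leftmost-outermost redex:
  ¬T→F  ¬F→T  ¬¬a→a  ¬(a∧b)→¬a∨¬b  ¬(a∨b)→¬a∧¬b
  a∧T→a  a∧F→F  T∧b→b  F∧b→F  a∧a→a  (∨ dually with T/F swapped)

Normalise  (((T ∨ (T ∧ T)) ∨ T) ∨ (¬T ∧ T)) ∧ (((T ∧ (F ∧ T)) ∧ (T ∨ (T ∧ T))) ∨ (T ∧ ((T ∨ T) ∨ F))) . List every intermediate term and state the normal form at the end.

  start: (((T ∨ (T ∧ T)) ∨ T) ∨ (¬T ∧ T)) ∧ (((T ∧ (F ∧ T)) ∧ (T ∨ (T ∧ T))) ∨ (T ∧ ((T ∨ T) ∨ F)))
  [1] (T ∨ (¬T ∧ T)) ∧ (((T ∧ (F ∧ T)) ∧ (T ∨ (T ∧ T))) ∨ (T ∧ ((T ∨ T) ∨ F)))
  [2] T ∧ (((T ∧ (F ∧ T)) ∧ (T ∨ (T ∧ T))) ∨ (T ∧ ((T ∨ T) ∨ F)))
  [3] ((T ∧ (F ∧ T)) ∧ (T ∨ (T ∧ T))) ∨ (T ∧ ((T ∨ T) ∨ F))
  [4] ((F ∧ T) ∧ (T ∨ (T ∧ T))) ∨ (T ∧ ((T ∨ T) ∨ F))
  [5] (F ∧ (T ∨ (T ∧ T))) ∨ (T ∧ ((T ∨ T) ∨ F))
  [6] F ∨ (T ∧ ((T ∨ T) ∨ F))
  [7] T ∧ ((T ∨ T) ∨ F)
  [8] (T ∨ T) ∨ F
  [9] T ∨ T
  [10] T

Answer: normal form = T  (in 10 steps)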